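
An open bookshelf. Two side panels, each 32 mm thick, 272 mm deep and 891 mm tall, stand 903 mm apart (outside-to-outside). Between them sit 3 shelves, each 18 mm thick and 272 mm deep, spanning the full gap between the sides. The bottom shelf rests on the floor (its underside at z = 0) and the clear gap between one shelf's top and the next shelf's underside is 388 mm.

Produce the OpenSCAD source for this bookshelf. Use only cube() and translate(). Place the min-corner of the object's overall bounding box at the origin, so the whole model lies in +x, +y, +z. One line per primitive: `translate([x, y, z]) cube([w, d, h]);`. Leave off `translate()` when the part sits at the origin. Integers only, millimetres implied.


cube([32, 272, 891]);
translate([871, 0, 0]) cube([32, 272, 891]);
translate([32, 0, 0]) cube([839, 272, 18]);
translate([32, 0, 406]) cube([839, 272, 18]);
translate([32, 0, 812]) cube([839, 272, 18]);


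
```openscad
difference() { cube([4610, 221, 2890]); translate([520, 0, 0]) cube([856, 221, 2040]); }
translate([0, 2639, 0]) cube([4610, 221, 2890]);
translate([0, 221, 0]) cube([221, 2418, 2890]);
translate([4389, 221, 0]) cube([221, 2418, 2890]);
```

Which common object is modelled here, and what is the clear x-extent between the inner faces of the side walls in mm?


A single room. The interior width is 4168 mm.

Four walls enclosing a rectangle with a door in the front wall — a room. Outside width 4610 minus two 221 mm walls gives 4168 mm.


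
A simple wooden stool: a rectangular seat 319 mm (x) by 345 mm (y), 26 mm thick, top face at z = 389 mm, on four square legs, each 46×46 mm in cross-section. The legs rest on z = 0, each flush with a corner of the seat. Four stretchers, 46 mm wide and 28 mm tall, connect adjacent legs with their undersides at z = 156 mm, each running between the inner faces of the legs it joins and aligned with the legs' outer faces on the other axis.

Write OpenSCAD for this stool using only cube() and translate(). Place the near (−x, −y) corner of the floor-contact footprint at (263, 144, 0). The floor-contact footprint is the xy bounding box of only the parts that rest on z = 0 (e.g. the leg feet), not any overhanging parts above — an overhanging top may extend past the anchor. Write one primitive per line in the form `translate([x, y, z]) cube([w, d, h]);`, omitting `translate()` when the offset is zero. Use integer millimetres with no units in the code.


// leg_h = 389 - 26 = 363
// stretcher span = 319 - 2*46 = 227
translate([263, 144, 363]) cube([319, 345, 26]);
translate([263, 144, 0]) cube([46, 46, 363]);
translate([536, 144, 0]) cube([46, 46, 363]);
translate([263, 443, 0]) cube([46, 46, 363]);
translate([536, 443, 0]) cube([46, 46, 363]);
translate([309, 144, 156]) cube([227, 46, 28]);
translate([309, 443, 156]) cube([227, 46, 28]);
translate([263, 190, 156]) cube([46, 253, 28]);
translate([536, 190, 156]) cube([46, 253, 28]);


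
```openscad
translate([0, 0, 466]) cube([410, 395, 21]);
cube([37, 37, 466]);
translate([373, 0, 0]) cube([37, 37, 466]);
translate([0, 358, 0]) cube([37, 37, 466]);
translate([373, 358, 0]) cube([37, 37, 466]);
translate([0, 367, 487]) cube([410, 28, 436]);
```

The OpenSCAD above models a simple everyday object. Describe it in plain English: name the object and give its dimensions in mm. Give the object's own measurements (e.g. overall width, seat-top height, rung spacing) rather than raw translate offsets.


A chair. The seat is a 410×395×21 mm slab with its top at z = 487 mm, on four 37×37 mm corner legs (flush with the seat edges, standing on z = 0). A flat backrest 28 mm thick, 436 mm tall, spans the full seat width and rises from the seat top along its +y edge, rear face flush with the rear of the seat.


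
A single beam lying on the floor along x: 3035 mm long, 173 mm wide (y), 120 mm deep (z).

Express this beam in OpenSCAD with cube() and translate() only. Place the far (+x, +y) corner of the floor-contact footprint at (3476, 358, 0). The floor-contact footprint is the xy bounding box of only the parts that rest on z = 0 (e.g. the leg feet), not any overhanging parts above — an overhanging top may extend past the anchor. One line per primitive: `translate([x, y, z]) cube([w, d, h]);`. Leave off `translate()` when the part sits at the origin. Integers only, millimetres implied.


translate([441, 185, 0]) cube([3035, 173, 120]);


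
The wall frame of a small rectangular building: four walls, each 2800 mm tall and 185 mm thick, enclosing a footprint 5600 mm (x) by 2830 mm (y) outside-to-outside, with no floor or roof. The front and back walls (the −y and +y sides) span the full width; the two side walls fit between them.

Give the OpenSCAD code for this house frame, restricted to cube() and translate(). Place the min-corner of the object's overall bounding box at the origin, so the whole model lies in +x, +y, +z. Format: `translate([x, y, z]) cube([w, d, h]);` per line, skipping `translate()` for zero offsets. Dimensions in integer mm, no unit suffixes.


cube([5600, 185, 2800]);
translate([0, 2645, 0]) cube([5600, 185, 2800]);
translate([0, 185, 0]) cube([185, 2460, 2800]);
translate([5415, 185, 0]) cube([185, 2460, 2800]);


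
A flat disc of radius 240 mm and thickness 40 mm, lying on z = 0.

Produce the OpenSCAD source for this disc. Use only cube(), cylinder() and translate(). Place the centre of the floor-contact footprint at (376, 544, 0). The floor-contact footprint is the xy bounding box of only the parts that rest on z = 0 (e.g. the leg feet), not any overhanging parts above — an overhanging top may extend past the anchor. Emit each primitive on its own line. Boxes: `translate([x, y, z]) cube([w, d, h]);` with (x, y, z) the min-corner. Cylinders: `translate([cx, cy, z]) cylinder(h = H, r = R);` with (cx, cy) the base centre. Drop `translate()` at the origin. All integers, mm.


translate([376, 544, 0]) cylinder(h = 40, r = 240);


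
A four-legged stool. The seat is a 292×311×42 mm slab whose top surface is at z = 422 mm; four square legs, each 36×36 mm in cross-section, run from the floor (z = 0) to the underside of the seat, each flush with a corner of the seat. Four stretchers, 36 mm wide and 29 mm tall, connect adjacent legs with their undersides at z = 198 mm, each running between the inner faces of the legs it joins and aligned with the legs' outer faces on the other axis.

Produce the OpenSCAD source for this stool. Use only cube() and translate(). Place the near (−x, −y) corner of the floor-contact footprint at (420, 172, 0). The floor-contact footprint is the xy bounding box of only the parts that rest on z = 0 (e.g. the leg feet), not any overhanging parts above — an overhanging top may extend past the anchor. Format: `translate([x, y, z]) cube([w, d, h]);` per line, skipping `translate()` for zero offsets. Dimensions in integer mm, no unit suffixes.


translate([420, 172, 380]) cube([292, 311, 42]);
translate([420, 172, 0]) cube([36, 36, 380]);
translate([676, 172, 0]) cube([36, 36, 380]);
translate([420, 447, 0]) cube([36, 36, 380]);
translate([676, 447, 0]) cube([36, 36, 380]);
translate([456, 172, 198]) cube([220, 36, 29]);
translate([456, 447, 198]) cube([220, 36, 29]);
translate([420, 208, 198]) cube([36, 239, 29]);
translate([676, 208, 198]) cube([36, 239, 29]);


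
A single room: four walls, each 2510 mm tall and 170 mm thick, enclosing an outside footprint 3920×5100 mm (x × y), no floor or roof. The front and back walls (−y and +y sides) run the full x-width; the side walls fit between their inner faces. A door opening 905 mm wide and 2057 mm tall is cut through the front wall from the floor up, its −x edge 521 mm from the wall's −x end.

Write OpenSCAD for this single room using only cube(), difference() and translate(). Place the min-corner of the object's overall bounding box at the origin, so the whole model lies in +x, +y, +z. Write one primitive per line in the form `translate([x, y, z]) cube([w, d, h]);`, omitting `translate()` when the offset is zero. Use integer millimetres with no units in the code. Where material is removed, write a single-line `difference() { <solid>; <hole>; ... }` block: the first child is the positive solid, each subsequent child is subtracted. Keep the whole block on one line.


difference() { cube([3920, 170, 2510]); translate([521, 0, 0]) cube([905, 170, 2057]); }
translate([0, 4930, 0]) cube([3920, 170, 2510]);
translate([0, 170, 0]) cube([170, 4760, 2510]);
translate([3750, 170, 0]) cube([170, 4760, 2510]);


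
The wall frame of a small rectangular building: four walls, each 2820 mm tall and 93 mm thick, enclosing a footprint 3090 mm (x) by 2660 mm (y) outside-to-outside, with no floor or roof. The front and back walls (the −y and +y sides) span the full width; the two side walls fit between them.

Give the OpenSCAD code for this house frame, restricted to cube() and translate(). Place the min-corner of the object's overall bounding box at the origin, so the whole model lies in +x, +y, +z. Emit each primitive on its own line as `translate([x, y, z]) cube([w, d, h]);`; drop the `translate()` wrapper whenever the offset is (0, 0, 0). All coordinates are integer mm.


cube([3090, 93, 2820]);
translate([0, 2567, 0]) cube([3090, 93, 2820]);
translate([0, 93, 0]) cube([93, 2474, 2820]);
translate([2997, 93, 0]) cube([93, 2474, 2820]);


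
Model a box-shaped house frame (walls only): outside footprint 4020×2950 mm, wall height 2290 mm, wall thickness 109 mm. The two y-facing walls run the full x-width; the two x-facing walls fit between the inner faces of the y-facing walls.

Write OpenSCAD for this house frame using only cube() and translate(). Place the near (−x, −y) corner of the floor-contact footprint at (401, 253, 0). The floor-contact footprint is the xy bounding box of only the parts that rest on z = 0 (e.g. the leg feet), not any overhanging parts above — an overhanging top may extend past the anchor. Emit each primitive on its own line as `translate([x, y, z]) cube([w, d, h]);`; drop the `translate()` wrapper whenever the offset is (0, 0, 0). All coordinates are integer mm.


translate([401, 253, 0]) cube([4020, 109, 2290]);
translate([401, 3094, 0]) cube([4020, 109, 2290]);
translate([401, 362, 0]) cube([109, 2732, 2290]);
translate([4312, 362, 0]) cube([109, 2732, 2290]);


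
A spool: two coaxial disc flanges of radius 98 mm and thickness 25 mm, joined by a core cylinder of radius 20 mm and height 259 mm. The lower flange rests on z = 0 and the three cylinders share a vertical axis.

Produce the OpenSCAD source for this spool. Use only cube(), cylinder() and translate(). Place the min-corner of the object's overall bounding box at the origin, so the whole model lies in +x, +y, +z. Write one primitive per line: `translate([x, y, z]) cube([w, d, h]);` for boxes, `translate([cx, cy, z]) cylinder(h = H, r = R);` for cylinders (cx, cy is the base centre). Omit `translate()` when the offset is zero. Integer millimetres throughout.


translate([98, 98, 0]) cylinder(h = 25, r = 98);
translate([98, 98, 25]) cylinder(h = 259, r = 20);
translate([98, 98, 284]) cylinder(h = 25, r = 98);


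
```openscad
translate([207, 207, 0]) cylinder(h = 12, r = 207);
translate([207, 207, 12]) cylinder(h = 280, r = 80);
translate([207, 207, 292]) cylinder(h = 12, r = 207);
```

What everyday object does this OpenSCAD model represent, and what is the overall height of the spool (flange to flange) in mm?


A spool. The overall height is 304 mm.

Three coaxial cylinders, large–small–large — a spool. Two 12 mm flanges and a 280 mm core give 12 + 280 + 12 = 304 mm.


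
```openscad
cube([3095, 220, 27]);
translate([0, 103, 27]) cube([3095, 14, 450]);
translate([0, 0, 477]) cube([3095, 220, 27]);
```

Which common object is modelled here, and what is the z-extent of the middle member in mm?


An I-beam. The web height is 450 mm.

Two wide flanges with a thin centred web — an I-beam. Overall 504 mm minus two 27 mm flanges gives a web of 504 − 2·27 = 450 mm.


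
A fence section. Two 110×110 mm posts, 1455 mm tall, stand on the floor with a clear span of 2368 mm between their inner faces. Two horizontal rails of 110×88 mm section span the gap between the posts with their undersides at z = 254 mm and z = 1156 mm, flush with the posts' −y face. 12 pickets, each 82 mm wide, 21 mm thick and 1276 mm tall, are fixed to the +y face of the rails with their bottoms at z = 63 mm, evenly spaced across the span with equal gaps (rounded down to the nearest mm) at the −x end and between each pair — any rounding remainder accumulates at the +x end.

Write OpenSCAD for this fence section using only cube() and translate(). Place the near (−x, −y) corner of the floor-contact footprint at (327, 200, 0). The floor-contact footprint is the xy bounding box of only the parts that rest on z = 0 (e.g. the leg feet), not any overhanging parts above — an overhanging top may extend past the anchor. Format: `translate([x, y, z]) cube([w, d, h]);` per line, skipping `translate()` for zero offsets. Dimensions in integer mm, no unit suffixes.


translate([327, 200, 0]) cube([110, 110, 1455]);
translate([2805, 200, 0]) cube([110, 110, 1455]);
translate([437, 200, 254]) cube([2368, 110, 88]);
translate([437, 200, 1156]) cube([2368, 110, 88]);
translate([543, 310, 63]) cube([82, 21, 1276]);
translate([731, 310, 63]) cube([82, 21, 1276]);
translate([919, 310, 63]) cube([82, 21, 1276]);
translate([1107, 310, 63]) cube([82, 21, 1276]);
translate([1295, 310, 63]) cube([82, 21, 1276]);
translate([1483, 310, 63]) cube([82, 21, 1276]);
translate([1671, 310, 63]) cube([82, 21, 1276]);
translate([1859, 310, 63]) cube([82, 21, 1276]);
translate([2047, 310, 63]) cube([82, 21, 1276]);
translate([2235, 310, 63]) cube([82, 21, 1276]);
translate([2423, 310, 63]) cube([82, 21, 1276]);
translate([2611, 310, 63]) cube([82, 21, 1276]);


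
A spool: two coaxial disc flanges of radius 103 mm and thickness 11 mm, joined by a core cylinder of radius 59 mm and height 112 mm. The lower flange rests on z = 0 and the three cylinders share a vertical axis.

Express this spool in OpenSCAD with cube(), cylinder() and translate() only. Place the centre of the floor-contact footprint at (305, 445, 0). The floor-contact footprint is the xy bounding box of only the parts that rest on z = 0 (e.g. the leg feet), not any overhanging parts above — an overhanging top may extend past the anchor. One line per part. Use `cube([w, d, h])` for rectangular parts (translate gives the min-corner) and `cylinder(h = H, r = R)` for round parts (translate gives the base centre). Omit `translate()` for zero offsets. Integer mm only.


translate([305, 445, 0]) cylinder(h = 11, r = 103);
translate([305, 445, 11]) cylinder(h = 112, r = 59);
translate([305, 445, 123]) cylinder(h = 11, r = 103);


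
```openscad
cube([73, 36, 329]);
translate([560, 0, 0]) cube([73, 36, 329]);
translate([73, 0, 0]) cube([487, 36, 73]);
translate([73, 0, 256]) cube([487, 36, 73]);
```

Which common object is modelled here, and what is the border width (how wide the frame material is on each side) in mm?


A picture frame. The border width is 73 mm.

Four thin pieces enclosing a rectangular opening — a picture frame. The two full-height stiles are 329 mm tall; the top rail sits at z = 256 and is 73 mm tall, so the border above the opening is 329 − 256 = 73 mm, matching the stile x-width.


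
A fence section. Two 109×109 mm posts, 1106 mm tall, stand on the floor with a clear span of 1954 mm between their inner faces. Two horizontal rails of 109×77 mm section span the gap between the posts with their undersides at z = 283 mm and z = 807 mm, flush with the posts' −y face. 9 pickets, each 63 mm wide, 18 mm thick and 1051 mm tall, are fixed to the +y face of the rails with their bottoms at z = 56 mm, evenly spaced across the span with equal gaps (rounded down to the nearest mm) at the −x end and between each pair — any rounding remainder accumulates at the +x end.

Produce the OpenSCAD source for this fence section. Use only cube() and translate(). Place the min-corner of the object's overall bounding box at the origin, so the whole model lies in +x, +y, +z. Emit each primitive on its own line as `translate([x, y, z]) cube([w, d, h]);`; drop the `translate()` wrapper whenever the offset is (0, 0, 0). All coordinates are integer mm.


cube([109, 109, 1106]);
translate([2063, 0, 0]) cube([109, 109, 1106]);
translate([109, 0, 283]) cube([1954, 109, 77]);
translate([109, 0, 807]) cube([1954, 109, 77]);
translate([247, 109, 56]) cube([63, 18, 1051]);
translate([448, 109, 56]) cube([63, 18, 1051]);
translate([649, 109, 56]) cube([63, 18, 1051]);
translate([850, 109, 56]) cube([63, 18, 1051]);
translate([1051, 109, 56]) cube([63, 18, 1051]);
translate([1252, 109, 56]) cube([63, 18, 1051]);
translate([1453, 109, 56]) cube([63, 18, 1051]);
translate([1654, 109, 56]) cube([63, 18, 1051]);
translate([1855, 109, 56]) cube([63, 18, 1051]);


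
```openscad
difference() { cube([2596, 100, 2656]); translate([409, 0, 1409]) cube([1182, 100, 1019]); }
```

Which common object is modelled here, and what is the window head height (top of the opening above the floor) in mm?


A wall with a window opening. The window head height is 2428 mm.

A wall with a rectangular opening subtracted — a window. Sill at z = 1409, opening 1019 mm tall, so the head is at 1409 + 1019 = 2428 mm.


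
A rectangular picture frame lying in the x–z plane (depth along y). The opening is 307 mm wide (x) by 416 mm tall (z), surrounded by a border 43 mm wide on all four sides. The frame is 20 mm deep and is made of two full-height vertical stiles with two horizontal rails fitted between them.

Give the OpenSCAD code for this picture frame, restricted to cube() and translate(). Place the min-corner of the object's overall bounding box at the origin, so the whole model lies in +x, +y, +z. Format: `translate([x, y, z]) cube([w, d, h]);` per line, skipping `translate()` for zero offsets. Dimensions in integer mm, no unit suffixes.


cube([43, 20, 502]);
translate([350, 0, 0]) cube([43, 20, 502]);
translate([43, 0, 0]) cube([307, 20, 43]);
translate([43, 0, 459]) cube([307, 20, 43]);


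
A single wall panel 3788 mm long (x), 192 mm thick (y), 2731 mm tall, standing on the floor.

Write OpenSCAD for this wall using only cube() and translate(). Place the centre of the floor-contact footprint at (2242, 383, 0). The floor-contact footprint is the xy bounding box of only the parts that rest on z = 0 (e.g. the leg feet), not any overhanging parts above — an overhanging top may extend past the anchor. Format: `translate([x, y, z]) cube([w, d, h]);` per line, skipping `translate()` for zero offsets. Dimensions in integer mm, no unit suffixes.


translate([348, 287, 0]) cube([3788, 192, 2731]);


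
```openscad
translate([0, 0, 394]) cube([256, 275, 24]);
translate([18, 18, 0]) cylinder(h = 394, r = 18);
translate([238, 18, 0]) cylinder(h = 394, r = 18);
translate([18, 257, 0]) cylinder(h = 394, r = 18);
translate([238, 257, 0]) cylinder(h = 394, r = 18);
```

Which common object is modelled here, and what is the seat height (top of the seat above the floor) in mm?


A stool. The seat height is 418 mm.

A 256×275×24 slab at z = 394 on four corner cylinders — a stool. The seat top is 394 + 24 = 418 mm.


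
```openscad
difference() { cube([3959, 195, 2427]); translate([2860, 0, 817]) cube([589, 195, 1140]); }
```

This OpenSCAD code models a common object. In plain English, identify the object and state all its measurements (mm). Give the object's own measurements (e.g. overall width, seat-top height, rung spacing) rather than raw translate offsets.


A wall 3959 mm long (x), 195 mm thick (y), 2427 mm tall, with a rectangular window opening cut through it. The opening is 589 mm wide and 1140 mm tall; its sill is at z = 817 mm and its near (−x) edge is 2860 mm from the wall's −x end. The opening passes through the full wall thickness.


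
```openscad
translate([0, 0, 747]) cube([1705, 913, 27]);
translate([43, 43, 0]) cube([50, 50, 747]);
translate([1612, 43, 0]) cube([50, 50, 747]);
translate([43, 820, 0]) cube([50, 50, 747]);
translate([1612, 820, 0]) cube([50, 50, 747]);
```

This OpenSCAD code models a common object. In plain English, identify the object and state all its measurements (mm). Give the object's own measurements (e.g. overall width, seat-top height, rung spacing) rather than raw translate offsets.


A rectangular dining table. The top is 1705×913×27 mm with its upper surface at z = 774 mm. It stands on four 50×50 mm square legs, each inset 43 mm from the nearest pair of top edges, running from the floor to the underside of the top.


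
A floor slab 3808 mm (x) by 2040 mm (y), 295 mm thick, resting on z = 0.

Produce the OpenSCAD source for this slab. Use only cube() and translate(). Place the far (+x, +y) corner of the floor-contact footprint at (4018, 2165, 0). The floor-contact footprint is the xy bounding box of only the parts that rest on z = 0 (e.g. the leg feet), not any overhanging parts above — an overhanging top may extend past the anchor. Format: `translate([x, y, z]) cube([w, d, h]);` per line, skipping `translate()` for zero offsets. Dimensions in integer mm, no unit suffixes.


translate([210, 125, 0]) cube([3808, 2040, 295]);


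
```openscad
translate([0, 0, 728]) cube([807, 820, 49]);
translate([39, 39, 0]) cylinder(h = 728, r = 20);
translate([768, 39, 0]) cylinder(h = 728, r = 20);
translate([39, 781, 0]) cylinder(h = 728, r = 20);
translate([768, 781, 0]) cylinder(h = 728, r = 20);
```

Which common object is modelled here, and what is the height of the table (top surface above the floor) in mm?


A table. The table height is 777 mm.

A 807×820×49 slab sits at z = 728 on four Ø40 mm round legs — a table. The top surface is at 728 + 49 = 777 mm.


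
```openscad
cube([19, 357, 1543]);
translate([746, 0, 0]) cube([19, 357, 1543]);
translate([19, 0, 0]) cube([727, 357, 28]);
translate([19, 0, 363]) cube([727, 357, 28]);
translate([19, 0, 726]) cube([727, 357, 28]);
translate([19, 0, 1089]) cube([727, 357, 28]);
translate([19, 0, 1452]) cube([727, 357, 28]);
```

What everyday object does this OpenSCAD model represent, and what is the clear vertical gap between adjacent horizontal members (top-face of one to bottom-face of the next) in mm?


A bookshelf. The clear shelf gap is 335 mm.

Two tall side panels with 5 horizontal boards between them — a bookshelf. The first two shelf undersides are at z = 0 and z = 363; with shelf thickness 28, the clear gap is 363 − 0 − 28 = 335 mm.


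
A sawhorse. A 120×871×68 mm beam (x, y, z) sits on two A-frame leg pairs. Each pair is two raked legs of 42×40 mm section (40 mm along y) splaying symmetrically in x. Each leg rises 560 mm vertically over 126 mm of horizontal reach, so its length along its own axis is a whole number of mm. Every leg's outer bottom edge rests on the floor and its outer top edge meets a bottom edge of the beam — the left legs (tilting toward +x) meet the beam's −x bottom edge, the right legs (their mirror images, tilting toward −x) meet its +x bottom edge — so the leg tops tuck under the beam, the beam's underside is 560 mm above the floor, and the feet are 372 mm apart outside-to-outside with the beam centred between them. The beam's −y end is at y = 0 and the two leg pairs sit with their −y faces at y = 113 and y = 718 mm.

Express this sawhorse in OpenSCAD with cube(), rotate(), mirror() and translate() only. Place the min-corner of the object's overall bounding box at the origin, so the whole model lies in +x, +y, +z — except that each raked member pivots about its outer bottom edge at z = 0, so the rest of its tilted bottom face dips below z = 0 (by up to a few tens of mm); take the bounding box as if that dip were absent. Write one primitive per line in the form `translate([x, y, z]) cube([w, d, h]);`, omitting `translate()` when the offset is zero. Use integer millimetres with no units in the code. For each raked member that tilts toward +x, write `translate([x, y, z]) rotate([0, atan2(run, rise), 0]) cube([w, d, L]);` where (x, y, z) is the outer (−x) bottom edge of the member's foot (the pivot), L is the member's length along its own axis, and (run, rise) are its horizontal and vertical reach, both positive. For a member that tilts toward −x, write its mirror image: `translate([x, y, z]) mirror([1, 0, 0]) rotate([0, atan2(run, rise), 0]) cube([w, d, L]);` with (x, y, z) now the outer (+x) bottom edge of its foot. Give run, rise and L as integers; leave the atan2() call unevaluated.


translate([126, 0, 560]) cube([120, 871, 68]);
translate([0, 113, 0]) rotate([0, atan2(126, 560), 0]) cube([42, 40, 574]);
translate([372, 113, 0]) mirror([1, 0, 0]) rotate([0, atan2(126, 560), 0]) cube([42, 40, 574]);
translate([0, 718, 0]) rotate([0, atan2(126, 560), 0]) cube([42, 40, 574]);
translate([372, 718, 0]) mirror([1, 0, 0]) rotate([0, atan2(126, 560), 0]) cube([42, 40, 574]);


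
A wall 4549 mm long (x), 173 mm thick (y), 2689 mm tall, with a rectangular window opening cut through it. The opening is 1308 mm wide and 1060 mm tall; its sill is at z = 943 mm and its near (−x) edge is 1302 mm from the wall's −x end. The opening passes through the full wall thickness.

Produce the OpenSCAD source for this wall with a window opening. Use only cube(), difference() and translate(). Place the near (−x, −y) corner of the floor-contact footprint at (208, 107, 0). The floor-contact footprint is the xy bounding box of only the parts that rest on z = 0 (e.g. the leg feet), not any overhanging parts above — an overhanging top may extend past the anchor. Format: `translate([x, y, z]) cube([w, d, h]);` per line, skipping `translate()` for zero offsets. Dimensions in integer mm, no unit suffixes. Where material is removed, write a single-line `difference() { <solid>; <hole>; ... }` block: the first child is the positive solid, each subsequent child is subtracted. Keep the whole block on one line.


difference() { translate([208, 107, 0]) cube([4549, 173, 2689]); translate([1510, 107, 943]) cube([1308, 173, 1060]); }


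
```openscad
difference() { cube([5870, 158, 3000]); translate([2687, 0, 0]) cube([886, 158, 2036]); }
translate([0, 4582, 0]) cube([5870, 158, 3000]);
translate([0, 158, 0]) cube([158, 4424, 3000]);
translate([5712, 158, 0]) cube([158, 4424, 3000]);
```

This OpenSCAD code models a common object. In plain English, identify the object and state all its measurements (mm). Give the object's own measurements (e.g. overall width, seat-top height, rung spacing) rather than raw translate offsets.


A single room: four walls, each 3000 mm tall and 158 mm thick, enclosing an outside footprint 5870×4740 mm (x × y), no floor or roof. The front and back walls (−y and +y sides) run the full x-width; the side walls fit between their inner faces. A door opening 886 mm wide and 2036 mm tall is cut through the front wall from the floor up, its −x edge 2687 mm from the wall's −x end.


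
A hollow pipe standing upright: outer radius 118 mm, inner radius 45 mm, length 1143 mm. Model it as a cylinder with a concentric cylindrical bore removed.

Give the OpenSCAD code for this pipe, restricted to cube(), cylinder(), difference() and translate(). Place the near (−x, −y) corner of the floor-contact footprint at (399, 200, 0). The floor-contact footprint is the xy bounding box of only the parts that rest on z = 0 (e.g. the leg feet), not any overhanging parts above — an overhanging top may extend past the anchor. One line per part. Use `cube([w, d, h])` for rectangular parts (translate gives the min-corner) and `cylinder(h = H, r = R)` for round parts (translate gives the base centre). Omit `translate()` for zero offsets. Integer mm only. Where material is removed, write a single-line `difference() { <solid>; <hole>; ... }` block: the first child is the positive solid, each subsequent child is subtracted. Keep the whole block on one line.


difference() { translate([517, 318, 0]) cylinder(h = 1143, r = 118); translate([517, 318, 0]) cylinder(h = 1143, r = 45); }


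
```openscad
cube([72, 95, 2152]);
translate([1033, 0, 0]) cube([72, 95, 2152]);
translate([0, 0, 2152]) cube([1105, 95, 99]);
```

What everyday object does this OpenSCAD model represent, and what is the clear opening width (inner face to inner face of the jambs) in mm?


A door frame. The clear opening width is 961 mm.

Two 2152 mm tall posts with a header on top — a door frame. The left jamb is 72 mm wide at x = 0; the right jamb starts at x = 1033. The clear opening is 1033 − 72 = 961 mm.


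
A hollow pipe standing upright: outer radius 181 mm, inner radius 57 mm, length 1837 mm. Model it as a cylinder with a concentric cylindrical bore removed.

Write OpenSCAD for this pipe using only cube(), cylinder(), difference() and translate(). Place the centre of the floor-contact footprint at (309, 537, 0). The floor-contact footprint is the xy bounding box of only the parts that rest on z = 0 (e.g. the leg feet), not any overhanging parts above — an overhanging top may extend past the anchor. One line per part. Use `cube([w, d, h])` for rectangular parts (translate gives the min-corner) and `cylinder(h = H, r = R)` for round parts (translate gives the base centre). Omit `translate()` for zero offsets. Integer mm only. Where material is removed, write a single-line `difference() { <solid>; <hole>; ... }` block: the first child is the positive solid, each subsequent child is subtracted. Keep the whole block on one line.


difference() { translate([309, 537, 0]) cylinder(h = 1837, r = 181); translate([309, 537, 0]) cylinder(h = 1837, r = 57); }


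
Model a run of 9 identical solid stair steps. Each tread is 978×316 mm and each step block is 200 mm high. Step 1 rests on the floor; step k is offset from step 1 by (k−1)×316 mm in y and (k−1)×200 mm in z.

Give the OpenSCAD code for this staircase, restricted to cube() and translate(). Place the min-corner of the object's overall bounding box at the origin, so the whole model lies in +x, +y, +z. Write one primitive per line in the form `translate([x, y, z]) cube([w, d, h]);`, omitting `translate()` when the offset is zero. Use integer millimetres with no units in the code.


cube([978, 316, 200]);
translate([0, 316, 200]) cube([978, 316, 200]);
translate([0, 632, 400]) cube([978, 316, 200]);
translate([0, 948, 600]) cube([978, 316, 200]);
translate([0, 1264, 800]) cube([978, 316, 200]);
translate([0, 1580, 1000]) cube([978, 316, 200]);
translate([0, 1896, 1200]) cube([978, 316, 200]);
translate([0, 2212, 1400]) cube([978, 316, 200]);
translate([0, 2528, 1600]) cube([978, 316, 200]);


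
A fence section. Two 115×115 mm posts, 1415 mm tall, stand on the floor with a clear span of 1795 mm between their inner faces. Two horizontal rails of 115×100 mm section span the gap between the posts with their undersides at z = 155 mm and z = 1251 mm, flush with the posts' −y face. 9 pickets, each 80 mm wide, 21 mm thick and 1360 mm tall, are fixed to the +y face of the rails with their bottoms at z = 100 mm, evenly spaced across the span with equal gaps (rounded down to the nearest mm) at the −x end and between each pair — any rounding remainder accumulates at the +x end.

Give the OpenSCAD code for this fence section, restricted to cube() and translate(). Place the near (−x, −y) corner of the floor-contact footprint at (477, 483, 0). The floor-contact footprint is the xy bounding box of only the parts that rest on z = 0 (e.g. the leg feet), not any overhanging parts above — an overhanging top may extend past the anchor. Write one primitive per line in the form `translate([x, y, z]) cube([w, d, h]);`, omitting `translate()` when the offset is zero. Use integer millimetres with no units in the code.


translate([477, 483, 0]) cube([115, 115, 1415]);
translate([2387, 483, 0]) cube([115, 115, 1415]);
translate([592, 483, 155]) cube([1795, 115, 100]);
translate([592, 483, 1251]) cube([1795, 115, 100]);
translate([699, 598, 100]) cube([80, 21, 1360]);
translate([886, 598, 100]) cube([80, 21, 1360]);
translate([1073, 598, 100]) cube([80, 21, 1360]);
translate([1260, 598, 100]) cube([80, 21, 1360]);
translate([1447, 598, 100]) cube([80, 21, 1360]);
translate([1634, 598, 100]) cube([80, 21, 1360]);
translate([1821, 598, 100]) cube([80, 21, 1360]);
translate([2008, 598, 100]) cube([80, 21, 1360]);
translate([2195, 598, 100]) cube([80, 21, 1360]);


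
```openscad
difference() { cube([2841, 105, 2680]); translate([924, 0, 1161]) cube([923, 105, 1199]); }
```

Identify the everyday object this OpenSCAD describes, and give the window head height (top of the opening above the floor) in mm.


A wall with a window opening. The window head height is 2360 mm.

A wall with a rectangular opening subtracted — a window. Sill at z = 1161, opening 1199 mm tall, so the head is at 1161 + 1199 = 2360 mm.


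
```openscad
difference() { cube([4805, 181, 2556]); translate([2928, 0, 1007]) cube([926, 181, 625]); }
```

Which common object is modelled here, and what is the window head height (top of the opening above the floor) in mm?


A wall with a window opening. The window head height is 1632 mm.

A wall with a rectangular opening subtracted — a window. Sill at z = 1007, opening 625 mm tall, so the head is at 1007 + 625 = 1632 mm.


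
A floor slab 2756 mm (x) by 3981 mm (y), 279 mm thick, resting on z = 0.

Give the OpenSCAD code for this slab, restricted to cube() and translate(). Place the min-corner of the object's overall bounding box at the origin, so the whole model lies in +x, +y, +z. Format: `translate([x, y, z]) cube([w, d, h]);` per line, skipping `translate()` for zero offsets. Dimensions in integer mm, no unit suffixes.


cube([2756, 3981, 279]);


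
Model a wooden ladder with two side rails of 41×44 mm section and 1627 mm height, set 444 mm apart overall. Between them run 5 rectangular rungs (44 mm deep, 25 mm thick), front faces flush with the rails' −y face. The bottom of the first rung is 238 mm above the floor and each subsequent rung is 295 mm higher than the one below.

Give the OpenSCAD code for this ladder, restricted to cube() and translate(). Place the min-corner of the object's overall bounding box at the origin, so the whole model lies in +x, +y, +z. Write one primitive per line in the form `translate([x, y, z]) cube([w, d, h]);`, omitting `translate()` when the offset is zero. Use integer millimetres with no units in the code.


cube([41, 44, 1627]);
translate([403, 0, 0]) cube([41, 44, 1627]);
translate([41, 0, 238]) cube([362, 44, 25]);
translate([41, 0, 533]) cube([362, 44, 25]);
translate([41, 0, 828]) cube([362, 44, 25]);
translate([41, 0, 1123]) cube([362, 44, 25]);
translate([41, 0, 1418]) cube([362, 44, 25]);


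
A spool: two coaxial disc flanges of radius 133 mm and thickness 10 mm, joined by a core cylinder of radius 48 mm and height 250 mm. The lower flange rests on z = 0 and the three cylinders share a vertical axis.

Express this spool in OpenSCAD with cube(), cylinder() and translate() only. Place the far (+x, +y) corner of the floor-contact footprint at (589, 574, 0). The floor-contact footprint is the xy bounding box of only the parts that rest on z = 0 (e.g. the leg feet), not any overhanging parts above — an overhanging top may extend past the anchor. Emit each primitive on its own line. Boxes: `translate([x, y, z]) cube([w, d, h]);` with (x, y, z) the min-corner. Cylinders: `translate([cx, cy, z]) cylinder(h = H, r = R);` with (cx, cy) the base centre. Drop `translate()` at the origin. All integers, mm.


translate([456, 441, 0]) cylinder(h = 10, r = 133);
translate([456, 441, 10]) cylinder(h = 250, r = 48);
translate([456, 441, 260]) cylinder(h = 10, r = 133);


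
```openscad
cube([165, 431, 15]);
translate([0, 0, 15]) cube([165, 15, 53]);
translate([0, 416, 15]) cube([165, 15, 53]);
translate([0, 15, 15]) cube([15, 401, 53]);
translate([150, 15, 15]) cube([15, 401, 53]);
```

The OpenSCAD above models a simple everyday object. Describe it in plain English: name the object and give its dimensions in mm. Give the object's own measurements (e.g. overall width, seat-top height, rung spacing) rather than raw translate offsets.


An open-topped rectangular box: outside dimensions 165×431×68 mm, with a uniform wall and base thickness of 15 mm. The base is a full 165×431 slab on the floor; four walls sit on top of the base. The front and back walls (the −y and +y sides) span the full width; the two side walls fit between them.


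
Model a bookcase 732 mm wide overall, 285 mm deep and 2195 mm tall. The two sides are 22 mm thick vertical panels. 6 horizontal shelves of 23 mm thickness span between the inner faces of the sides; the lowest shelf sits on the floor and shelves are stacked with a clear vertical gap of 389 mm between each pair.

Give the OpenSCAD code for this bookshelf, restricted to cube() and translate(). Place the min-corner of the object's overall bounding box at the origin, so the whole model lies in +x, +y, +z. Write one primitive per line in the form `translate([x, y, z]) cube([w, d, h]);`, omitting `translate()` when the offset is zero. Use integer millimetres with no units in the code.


cube([22, 285, 2195]);
translate([710, 0, 0]) cube([22, 285, 2195]);
translate([22, 0, 0]) cube([688, 285, 23]);
translate([22, 0, 412]) cube([688, 285, 23]);
translate([22, 0, 824]) cube([688, 285, 23]);
translate([22, 0, 1236]) cube([688, 285, 23]);
translate([22, 0, 1648]) cube([688, 285, 23]);
translate([22, 0, 2060]) cube([688, 285, 23]);


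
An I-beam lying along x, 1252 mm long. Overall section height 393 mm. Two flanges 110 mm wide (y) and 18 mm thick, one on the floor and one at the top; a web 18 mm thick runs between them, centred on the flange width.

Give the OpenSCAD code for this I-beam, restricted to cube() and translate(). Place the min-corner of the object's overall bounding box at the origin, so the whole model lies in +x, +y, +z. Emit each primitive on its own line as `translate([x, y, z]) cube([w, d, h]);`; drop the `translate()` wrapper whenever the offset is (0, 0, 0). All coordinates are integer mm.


cube([1252, 110, 18]);
translate([0, 46, 18]) cube([1252, 18, 357]);
translate([0, 0, 375]) cube([1252, 110, 18]);


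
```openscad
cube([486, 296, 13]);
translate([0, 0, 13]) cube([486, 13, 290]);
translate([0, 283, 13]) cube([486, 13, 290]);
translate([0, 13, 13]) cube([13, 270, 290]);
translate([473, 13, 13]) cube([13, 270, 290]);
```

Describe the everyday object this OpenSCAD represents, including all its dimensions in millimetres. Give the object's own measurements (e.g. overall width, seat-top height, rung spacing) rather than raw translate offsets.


An open-topped rectangular box: outside dimensions 486×296×303 mm, with a uniform wall and base thickness of 13 mm. The base is a full 486×296 slab on the floor; four walls sit on top of the base. The front and back walls (the −y and +y sides) span the full width; the two side walls fit between them.


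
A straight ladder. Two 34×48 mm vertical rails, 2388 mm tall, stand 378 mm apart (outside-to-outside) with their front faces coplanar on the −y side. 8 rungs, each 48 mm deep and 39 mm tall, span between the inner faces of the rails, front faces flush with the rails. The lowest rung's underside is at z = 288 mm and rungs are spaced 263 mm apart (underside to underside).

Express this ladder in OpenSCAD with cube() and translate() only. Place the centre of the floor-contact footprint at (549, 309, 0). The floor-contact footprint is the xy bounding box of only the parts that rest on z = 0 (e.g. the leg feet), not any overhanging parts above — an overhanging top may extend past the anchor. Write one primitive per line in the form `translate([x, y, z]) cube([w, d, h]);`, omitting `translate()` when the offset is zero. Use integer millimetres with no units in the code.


translate([360, 285, 0]) cube([34, 48, 2388]);
translate([704, 285, 0]) cube([34, 48, 2388]);
translate([394, 285, 288]) cube([310, 48, 39]);
translate([394, 285, 551]) cube([310, 48, 39]);
translate([394, 285, 814]) cube([310, 48, 39]);
translate([394, 285, 1077]) cube([310, 48, 39]);
translate([394, 285, 1340]) cube([310, 48, 39]);
translate([394, 285, 1603]) cube([310, 48, 39]);
translate([394, 285, 1866]) cube([310, 48, 39]);
translate([394, 285, 2129]) cube([310, 48, 39]);
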